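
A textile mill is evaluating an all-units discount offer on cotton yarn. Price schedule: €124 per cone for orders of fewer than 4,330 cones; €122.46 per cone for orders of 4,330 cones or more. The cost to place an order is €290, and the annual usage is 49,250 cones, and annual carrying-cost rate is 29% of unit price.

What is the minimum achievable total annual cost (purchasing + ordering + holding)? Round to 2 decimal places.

€6,111,340.01

H₁ = 29%×€124 = €35.9600;  H₂ = 29%×€122.46 = €35.5134
EOQ₁ = √(2×49,250×290/35.9600) = 891.27  (< 4,330, feasible at tier 1)
EOQ₂ = √(2×49,250×290/35.5134) = 896.85  (< 4,330 → use Q = 4,330 at tier-2 price)
TC(tier 1 (EOQ₁), Q≈891.3) = €6,139,049.92
TC(tier 2, Q≈4,330.0) = €6,111,340.01
Minimum at tier 2: €6,111,340.01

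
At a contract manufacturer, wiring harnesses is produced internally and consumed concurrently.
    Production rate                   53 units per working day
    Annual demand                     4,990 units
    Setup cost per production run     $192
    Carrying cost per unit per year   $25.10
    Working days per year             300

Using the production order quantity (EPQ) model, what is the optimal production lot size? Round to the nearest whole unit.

Daily demand d = 4,990/300 = 16.633; p = 53; 1 − d/p = 0.68616
EPQ = √(2DS / (H(1 − d/p)))
    = √(2 × 4,990 × 192 / (25.1 × 0.68616)) ≈ 333.55

334 units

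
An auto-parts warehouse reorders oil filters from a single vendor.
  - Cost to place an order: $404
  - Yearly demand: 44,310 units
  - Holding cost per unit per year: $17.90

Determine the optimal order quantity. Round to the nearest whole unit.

Optimal lot size Q* = (2 × 44,310 × $404 / $17.9)^½ ≈ 1,414.26

1,414 units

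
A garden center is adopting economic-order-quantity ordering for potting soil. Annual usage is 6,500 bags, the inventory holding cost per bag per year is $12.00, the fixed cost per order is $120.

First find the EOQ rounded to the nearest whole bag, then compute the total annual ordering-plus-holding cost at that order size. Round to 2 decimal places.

Q* = √(2·D·S / H) = √(2·6,500·120 / 12) = √130,000.0 ≈ 360.56 → Q = 361 bags
Annual ordering cost = (D/Q)·S = (6,500/361) × 120 = $2,160.66
Annual holding cost  = (Q/2)·H = (361/2) × 12 = $2,166.00
Total = $2,160.66 + $2,166.00 = $4,326.66

$4,326.66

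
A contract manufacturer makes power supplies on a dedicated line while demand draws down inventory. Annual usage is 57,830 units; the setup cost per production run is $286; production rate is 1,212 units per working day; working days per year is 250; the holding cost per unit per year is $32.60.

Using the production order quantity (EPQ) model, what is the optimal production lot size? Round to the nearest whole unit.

1,120 units

Daily demand d = 57,830/250 = 231.320; p = 1212; 1 − d/p = 0.80914
EPQ = √(2DS / (H(1 − d/p)))
    = √(2 × 57,830 × 286 / (32.6 × 0.80914)) ≈ 1,119.83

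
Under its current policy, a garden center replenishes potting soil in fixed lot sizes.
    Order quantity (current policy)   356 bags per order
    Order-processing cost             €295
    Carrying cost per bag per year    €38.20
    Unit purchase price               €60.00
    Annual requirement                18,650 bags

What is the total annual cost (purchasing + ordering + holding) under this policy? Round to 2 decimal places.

Ordering: D/Q × S = 18,650/356 × €295 = €15,454.35
Holding:  Q/2 × H = 356/2 × €38.2 = €6,799.60
Purchase cost = D·C = 18,650 × 60 = €1,119,000.00
Total = €15,454.35 + €6,799.60 + €1,119,000.00 = €1,141,253.95

€1,141,253.95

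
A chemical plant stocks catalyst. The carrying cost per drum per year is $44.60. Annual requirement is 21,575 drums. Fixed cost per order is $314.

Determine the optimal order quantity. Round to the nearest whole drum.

2DS/H = 2·21,575·314/44.6 = 303,791.48
EOQ = √303,791.48 ≈ 551.17

551 drums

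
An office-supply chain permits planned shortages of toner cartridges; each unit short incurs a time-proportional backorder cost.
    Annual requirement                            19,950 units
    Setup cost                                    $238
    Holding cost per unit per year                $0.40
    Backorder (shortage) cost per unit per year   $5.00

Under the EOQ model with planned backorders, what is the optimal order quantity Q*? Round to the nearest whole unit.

Basic EOQ = √(2·19,950·238/0.4) = 4,872.422
Backorder adjustment √((H+b)/b) = √((0.4+5)/5) = 1.0392
Q* = 4,872.422 × 1.0392 ≈ 5,063.57

5,064 units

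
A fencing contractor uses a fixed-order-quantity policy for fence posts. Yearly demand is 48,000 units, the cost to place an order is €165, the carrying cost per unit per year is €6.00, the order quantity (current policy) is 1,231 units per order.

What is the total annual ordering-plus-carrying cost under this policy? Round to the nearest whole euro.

Annual ordering cost = (D/Q)·S = (48,000/1,231) × 165 = €6,433.79
Annual holding cost  = (Q/2)·H = (1,231/2) × 6 = €3,693.00
Total = €6,433.79 + €3,693.00 = €10,126.79

€10,127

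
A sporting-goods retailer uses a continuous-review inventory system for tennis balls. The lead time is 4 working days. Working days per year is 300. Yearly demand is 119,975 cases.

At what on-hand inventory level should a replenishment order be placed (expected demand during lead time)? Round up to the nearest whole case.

Daily demand d = 119,975 / 300 = 399.917 cases/day
Demand during lead time = 399.917 × 4 = 1,599.67
Reorder point = 1,599.67 → round up

1,600 cases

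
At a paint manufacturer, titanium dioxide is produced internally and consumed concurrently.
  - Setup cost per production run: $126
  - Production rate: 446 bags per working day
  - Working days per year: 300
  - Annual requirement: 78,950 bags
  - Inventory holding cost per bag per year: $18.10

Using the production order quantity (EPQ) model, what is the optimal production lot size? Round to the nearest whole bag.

1,637 bags

d = 78,950/300 = 263.1667 bags/day;  effective holding cost H(1 − d/p) = 18.1·(1 − 263.1667/446) = 7.41992
Q* = √(2DS / H_eff) = √(2·78,950·126 / 7.41992) ≈ 1,637.48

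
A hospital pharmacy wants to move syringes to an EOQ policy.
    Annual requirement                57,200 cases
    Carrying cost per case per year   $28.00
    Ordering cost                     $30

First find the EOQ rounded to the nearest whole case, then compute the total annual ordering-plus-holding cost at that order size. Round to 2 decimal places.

$9,802.86

EOQ = √(2DS/H) = √(2 × 57,200 × 30 / 28)
    = √(122,571.43) ≈ 350.10 → Q = 350 cases
Orders/yr = 57,200/350 = 163.429; ordering cost = 163.429 × $30 = $4,902.86
Average inventory = 350/2 = 175; holding cost = 175 × $28 = $4,900.00
Total = $4,902.86 + $4,900.00 = $9,802.86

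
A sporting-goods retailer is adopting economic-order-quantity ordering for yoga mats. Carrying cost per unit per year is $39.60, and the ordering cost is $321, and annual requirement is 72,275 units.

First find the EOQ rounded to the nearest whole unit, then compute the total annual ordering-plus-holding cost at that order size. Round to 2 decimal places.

Q* = √(2·D·S / H) = √(2·72,275·321 / 39.6) = √1,171,731.1 ≈ 1,082.47 → Q = 1,082 units
Orders/yr = 72,275/1,082 = 66.798; ordering cost = 66.798 × $321 = $21,442.03
Average inventory = 1,082/2 = 541; holding cost = 541 × $39.6 = $21,423.60
Total = $21,442.03 + $21,423.60 = $42,865.63

$42,865.63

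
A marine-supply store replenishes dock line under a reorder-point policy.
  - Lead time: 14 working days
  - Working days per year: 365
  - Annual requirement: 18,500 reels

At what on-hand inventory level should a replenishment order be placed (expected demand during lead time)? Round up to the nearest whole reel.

710 reels

Daily demand d = 18,500 / 365 = 50.685 reels/day
Demand during lead time = 50.685 × 14 = 709.59
Reorder point = 709.59 → round up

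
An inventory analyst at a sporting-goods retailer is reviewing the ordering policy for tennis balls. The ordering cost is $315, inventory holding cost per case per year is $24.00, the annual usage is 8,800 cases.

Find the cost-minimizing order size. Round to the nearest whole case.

481 cases

2DS/H = 2·8,800·315/24 = 231,000.00
EOQ = √231,000.00 ≈ 480.62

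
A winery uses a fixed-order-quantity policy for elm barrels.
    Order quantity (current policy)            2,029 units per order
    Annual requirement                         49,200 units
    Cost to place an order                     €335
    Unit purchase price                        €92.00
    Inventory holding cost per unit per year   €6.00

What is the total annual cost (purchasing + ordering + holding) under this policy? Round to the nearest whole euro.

Ordering: D/Q × S = 49,200/2,029 × €335 = €8,123.21
Holding:  Q/2 × H = 2,029/2 × €6 = €6,087.00
Purchase cost = D·C = 49,200 × 92 = €4,526,400.00
Total = €8,123.21 + €6,087.00 + €4,526,400.00 = €4,540,610.21

€4,540,610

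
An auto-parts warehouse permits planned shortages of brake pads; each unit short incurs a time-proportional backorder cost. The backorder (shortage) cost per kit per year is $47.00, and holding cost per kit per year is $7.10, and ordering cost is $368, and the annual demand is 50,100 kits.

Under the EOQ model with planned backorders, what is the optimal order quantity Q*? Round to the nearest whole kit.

Q* = √(2DS/H) · √((H + b)/b)
   = √(2 × 50,100 × 368 / 7.1) · √((7.1 + 47) / 47)
   = 2,278.917 × 1.0729 ≈ 2,445.00

2,445 kits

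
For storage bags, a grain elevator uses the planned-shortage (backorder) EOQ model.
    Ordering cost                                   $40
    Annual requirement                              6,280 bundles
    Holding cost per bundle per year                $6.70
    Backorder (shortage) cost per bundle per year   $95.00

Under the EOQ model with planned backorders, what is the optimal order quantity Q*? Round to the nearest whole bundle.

283 bundles

Basic EOQ = √(2·6,280·40/6.7) = 273.834
Backorder adjustment √((H+b)/b) = √((6.7+95)/95) = 1.0347
Q* = 273.834 × 1.0347 ≈ 283.33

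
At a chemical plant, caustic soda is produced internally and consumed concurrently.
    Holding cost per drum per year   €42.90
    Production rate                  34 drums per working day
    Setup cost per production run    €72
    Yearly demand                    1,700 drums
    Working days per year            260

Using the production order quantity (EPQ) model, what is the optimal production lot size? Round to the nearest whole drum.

84 drums

Daily demand d = 1,700/260 = 6.538; p = 34; 1 − d/p = 0.80769
EPQ = √(2DS / (H(1 − d/p)))
    = √(2 × 1,700 × 72 / (42.9 × 0.80769)) ≈ 84.05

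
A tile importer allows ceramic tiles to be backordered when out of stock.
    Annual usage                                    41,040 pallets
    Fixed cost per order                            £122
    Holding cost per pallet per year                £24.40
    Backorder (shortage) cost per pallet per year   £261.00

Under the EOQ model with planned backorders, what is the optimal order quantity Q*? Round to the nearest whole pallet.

Q* = √(2DS/H) · √((H + b)/b)
   = √(2 × 41,040 × 122 / 24.4) · √((24.4 + 261) / 261)
   = 640.625 × 1.0457 ≈ 669.90

670 pallets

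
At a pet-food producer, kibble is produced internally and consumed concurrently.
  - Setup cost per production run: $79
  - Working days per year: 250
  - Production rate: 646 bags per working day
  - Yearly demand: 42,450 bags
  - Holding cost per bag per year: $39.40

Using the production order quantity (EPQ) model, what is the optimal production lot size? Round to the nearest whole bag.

Daily demand d = 42,450/250 = 169.800; p = 646; 1 − d/p = 0.73715
EPQ = √(2DS / (H(1 − d/p)))
    = √(2 × 42,450 × 79 / (39.4 × 0.73715)) ≈ 480.55

481 bags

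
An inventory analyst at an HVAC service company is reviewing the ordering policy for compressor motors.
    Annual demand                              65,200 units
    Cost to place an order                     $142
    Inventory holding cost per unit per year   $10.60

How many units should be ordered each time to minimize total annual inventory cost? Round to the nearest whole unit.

2DS/H = 2·65,200·142/10.6 = 1,746,867.92
EOQ = √1,746,867.92 ≈ 1,321.69

1,322 units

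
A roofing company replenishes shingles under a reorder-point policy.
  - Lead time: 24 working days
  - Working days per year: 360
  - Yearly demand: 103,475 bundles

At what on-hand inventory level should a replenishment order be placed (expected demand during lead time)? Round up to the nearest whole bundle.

6,899 bundles

Daily demand d = 103,475 / 360 = 287.431 bundles/day
Demand during lead time = 287.431 × 24 = 6,898.33
Reorder point = 6,898.33 → round up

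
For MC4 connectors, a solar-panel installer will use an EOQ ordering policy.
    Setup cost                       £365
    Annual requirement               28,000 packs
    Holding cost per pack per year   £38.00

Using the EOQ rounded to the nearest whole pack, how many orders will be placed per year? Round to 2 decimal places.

38.20 orders per year

Optimal lot size Q* = (2 × 28,000 × £365 / £38)^½ ≈ 733.41 → Q = 733
N = D/Q = 28,000/733 ≈ 38.199 orders/yr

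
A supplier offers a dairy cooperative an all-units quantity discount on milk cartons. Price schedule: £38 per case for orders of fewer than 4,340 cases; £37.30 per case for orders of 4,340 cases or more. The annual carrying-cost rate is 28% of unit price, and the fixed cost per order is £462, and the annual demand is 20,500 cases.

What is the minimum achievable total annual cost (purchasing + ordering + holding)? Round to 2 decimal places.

H₁ = 28%×£38 = £10.6400;  H₂ = 28%×£37.30 = £10.4440
EOQ₁ = √(2×20,500×462/10.6400) = 1,334.27  (< 4,340, feasible at tier 1)
EOQ₂ = √(2×20,500×462/10.4440) = 1,346.73  (< 4,340 → use Q = 4,340 at tier-2 price)
TC(tier 1 (EOQ₁), Q≈1,334.3) = £793,196.58
TC(tier 2, Q≈4,340.0) = £789,495.74
Minimum at tier 2: £789,495.74

£789,495.74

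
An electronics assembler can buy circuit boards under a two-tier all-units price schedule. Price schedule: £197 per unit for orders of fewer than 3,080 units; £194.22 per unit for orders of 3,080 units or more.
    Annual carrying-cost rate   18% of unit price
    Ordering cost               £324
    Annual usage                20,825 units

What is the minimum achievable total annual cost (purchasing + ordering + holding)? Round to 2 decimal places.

H₁ = 18%×£197 = £35.4600;  H₂ = 18%×£194.22 = £34.9596
EOQ₁ = √(2×20,825×324/35.4600) = 616.89  (< 3,080, feasible at tier 1)
EOQ₂ = √(2×20,825×324/34.9596) = 621.29  (< 3,080 → use Q = 3,080 at tier-2 price)
TC(tier 1 (EOQ₁), Q≈616.9) = £4,124,400.07
TC(tier 2, Q≈3,080.0) = £4,100,659.97
Minimum at tier 2: £4,100,659.97

£4,100,659.97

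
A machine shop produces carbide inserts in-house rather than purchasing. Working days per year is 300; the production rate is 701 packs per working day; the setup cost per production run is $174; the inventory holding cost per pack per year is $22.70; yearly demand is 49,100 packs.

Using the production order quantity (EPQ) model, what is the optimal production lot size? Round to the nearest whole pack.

991 packs

d = 49,100/300 = 163.6667 packs/day;  effective holding cost H(1 − d/p) = 22.7·(1 − 163.6667/701) = 17.40010
Q* = √(2DS / H_eff) = √(2·49,100·174 / 17.40010) ≈ 990.96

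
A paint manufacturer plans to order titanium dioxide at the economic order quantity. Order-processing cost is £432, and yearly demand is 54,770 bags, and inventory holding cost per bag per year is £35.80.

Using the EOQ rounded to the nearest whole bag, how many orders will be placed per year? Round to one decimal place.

Optimal lot size Q* = (2 × 54,770 × £432 / £35.8)^½ ≈ 1,149.71 → Q = 1,150
N = D/Q = 54,770/1,150 ≈ 47.626 orders/yr

47.6 orders per year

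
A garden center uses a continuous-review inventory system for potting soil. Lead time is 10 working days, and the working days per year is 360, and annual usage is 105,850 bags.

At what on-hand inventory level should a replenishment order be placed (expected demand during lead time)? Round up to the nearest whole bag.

2,941 bags

Daily demand d = 105,850 / 360 = 294.028 bags/day
Demand during lead time = 294.028 × 10 = 2,940.28
Reorder point = 2,940.28 → round up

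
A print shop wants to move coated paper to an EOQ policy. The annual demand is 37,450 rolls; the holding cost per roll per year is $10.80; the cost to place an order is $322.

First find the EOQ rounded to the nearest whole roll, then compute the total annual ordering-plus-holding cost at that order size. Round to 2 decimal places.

2DS/H = 2·37,450·322/10.8 = 2,233,129.63
EOQ = √2,233,129.63 ≈ 1,494.37 → Q = 1,494 rolls
Ordering: D/Q × S = 37,450/1,494 × $322 = $8,071.55
Holding:  Q/2 × H = 1,494/2 × $10.8 = $8,067.60
Total = $8,071.55 + $8,067.60 = $16,139.15

$16,139.15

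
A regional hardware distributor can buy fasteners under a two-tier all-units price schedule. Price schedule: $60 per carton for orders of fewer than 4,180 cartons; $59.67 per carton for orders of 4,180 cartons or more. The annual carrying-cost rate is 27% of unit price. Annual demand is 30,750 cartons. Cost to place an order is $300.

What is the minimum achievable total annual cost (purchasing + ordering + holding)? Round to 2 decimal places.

$1,862,288.44

H₁ = 27%×$60 = $16.2000;  H₂ = 27%×$59.67 = $16.1109
EOQ₁ = √(2×30,750×300/16.2000) = 1,067.19  (< 4,180, feasible at tier 1)
EOQ₂ = √(2×30,750×300/16.1109) = 1,070.13  (< 4,180 → use Q = 4,180 at tier-2 price)
TC(tier 1 (EOQ₁), Q≈1,067.2) = $1,862,288.44
TC(tier 2, Q≈4,180.0) = $1,870,731.22
Minimum at tier 1 (EOQ₁): $1,862,288.44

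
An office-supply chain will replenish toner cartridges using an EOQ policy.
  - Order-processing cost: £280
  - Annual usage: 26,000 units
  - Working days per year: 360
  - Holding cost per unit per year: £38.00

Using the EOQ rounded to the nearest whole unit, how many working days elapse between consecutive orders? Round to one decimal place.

2DS/H = 2·26,000·280/38 = 383,157.89
EOQ = √383,157.89 ≈ 619.00 → Q = 619 units
Days between orders = 360 / (D/Q) = 360 / 42.003 ≈ 8.571

8.6 days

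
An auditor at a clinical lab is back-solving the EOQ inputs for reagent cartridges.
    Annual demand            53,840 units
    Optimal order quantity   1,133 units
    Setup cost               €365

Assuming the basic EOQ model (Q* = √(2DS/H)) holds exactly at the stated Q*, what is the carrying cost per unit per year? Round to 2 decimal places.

€30.62

From Q* = √(2DS/H) ⇒ Q*² = 2DS/H.
H = 2DS / Q² = 2 × 53,840 × 365 / 1,133² = 30.6174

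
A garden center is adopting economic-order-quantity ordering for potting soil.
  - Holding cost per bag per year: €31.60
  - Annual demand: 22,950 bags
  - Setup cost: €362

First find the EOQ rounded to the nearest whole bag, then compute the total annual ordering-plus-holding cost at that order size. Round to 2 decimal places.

€22,914.17

Q* = √(2·D·S / H) = √(2·22,950·362 / 31.6) = √525,816.5 ≈ 725.13 → Q = 725 bags
Orders/yr = 22,950/725 = 31.655; ordering cost = 31.655 × €362 = €11,459.17
Average inventory = 725/2 = 362.5; holding cost = 362.5 × €31.6 = €11,455.00
Total = €11,459.17 + €11,455.00 = €22,914.17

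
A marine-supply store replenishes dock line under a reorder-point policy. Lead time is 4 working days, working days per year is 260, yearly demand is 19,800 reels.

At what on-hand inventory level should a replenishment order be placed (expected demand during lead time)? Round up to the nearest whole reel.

305 reels

Daily demand d = 19,800 / 260 = 76.154 reels/day
Demand during lead time = 76.154 × 4 = 304.62
Reorder point = 304.62 → round up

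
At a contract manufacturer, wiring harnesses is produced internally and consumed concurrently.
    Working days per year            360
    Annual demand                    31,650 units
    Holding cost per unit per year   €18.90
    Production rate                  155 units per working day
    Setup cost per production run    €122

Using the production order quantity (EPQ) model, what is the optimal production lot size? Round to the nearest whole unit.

972 units

Daily demand d = 31,650/360 = 87.917; p = 155; 1 − d/p = 0.43280
EPQ = √(2DS / (H(1 − d/p)))
    = √(2 × 31,650 × 122 / (18.9 × 0.43280)) ≈ 971.65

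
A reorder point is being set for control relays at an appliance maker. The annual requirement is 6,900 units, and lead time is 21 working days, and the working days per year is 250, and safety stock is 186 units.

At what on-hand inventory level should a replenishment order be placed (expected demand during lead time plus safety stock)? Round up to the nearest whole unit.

Daily demand d = 6,900 / 250 = 27.600 units/day
Demand during lead time = 27.600 × 21 = 579.60
Reorder point = 579.60 + 186 = 765.60 → round up

766 units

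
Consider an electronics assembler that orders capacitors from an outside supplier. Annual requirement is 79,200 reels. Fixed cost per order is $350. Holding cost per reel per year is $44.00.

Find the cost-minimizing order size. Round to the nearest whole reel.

2DS/H = 2·79,200·350/44 = 1,260,000.00
EOQ = √1,260,000.00 ≈ 1,122.50

1,122 reels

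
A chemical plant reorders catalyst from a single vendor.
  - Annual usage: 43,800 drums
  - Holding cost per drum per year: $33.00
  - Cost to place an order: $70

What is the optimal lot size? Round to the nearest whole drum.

Q* = √(2·D·S / H) = √(2·43,800·70 / 33) = √185,818.2 ≈ 431.07

431 drums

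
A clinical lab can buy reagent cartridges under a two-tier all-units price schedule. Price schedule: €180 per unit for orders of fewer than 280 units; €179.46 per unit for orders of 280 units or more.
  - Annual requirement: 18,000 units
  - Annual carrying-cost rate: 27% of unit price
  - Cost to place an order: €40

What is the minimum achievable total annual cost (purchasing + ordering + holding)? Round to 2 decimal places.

€3,239,635.02

H₁ = 27%×€180 = €48.6000;  H₂ = 27%×€179.46 = €48.4542
EOQ₁ = √(2×18,000×40/48.6000) = 172.13  (< 280, feasible at tier 1)
EOQ₂ = √(2×18,000×40/48.4542) = 172.39  (< 280 → use Q = 280 at tier-2 price)
TC(tier 1 (EOQ₁), Q≈172.1) = €3,248,365.64
TC(tier 2, Q≈280.0) = €3,239,635.02
Minimum at tier 2: €3,239,635.02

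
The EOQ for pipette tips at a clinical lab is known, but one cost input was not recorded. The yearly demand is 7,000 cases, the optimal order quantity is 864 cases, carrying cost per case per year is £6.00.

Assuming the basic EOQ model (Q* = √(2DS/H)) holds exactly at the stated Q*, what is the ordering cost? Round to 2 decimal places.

£319.93

EOQ relation: Q² = 2DS/H, so rearrange for the unknown.
S = Q²H / (2D) = 864² × 6 / (2 × 7,000) = 319.9269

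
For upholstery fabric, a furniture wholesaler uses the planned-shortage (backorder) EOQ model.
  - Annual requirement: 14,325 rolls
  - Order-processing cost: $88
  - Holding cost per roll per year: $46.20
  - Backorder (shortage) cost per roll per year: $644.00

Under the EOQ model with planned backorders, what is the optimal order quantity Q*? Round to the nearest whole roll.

Q* = √(2DS/H) · √((H + b)/b)
   = √(2 × 14,325 × 88 / 46.2) · √((46.2 + 644) / 644)
   = 233.605 × 1.0352 ≈ 241.84

242 rolls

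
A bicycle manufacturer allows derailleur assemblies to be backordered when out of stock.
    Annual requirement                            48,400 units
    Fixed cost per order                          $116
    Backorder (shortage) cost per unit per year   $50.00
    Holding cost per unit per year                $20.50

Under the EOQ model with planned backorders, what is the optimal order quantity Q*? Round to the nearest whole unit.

Basic EOQ = √(2·48,400·116/20.5) = 740.099
Backorder adjustment √((H+b)/b) = √((20.5+50)/50) = 1.1874
Q* = 740.099 × 1.1874 ≈ 878.82

879 units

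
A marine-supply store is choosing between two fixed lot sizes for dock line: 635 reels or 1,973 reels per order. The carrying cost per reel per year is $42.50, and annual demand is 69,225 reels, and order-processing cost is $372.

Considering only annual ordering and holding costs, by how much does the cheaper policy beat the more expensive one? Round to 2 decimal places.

$930.69

Annual cost at Q: ordering D·S/Q plus holding Q·H/2.
TC(635) = (69,225/635)×372 + (635/2)×42.5 = $54,047.61
TC(1,973) = (69,225/1,973)×372 + (1,973/2)×42.5 = $54,978.30
Cheaper: Q = 635.  Difference = $930.69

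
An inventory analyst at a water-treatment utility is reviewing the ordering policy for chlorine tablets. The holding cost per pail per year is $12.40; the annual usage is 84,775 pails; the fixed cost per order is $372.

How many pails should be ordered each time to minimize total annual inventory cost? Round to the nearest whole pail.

2,255 pails

Q* = √(2·D·S / H) = √(2·84,775·372 / 12.4) = √5,086,500.0 ≈ 2,255.33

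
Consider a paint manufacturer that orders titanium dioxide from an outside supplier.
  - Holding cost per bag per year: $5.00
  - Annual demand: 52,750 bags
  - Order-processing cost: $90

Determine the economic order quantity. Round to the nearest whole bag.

Optimal lot size Q* = (2 × 52,750 × $90 / $5)^½ ≈ 1,378.04

1,378 bags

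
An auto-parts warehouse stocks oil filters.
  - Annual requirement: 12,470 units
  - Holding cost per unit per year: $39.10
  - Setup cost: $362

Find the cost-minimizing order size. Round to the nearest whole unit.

Q* = √(2·D·S / H) = √(2·12,470·362 / 39.1) = √230,902.3 ≈ 480.52

481 units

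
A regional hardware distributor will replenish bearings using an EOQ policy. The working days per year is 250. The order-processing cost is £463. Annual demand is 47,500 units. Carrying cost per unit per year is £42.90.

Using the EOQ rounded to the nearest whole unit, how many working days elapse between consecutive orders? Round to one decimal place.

5.3 days

Optimal lot size Q* = (2 × 47,500 × £463 / £42.9)^½ ≈ 1,012.57 → Q = 1,013 units
T = Q/D × 250 days = 1,013/47,500 × 250 = 5.332 days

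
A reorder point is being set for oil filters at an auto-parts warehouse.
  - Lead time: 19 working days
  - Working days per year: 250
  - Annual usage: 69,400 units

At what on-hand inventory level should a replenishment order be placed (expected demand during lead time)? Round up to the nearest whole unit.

5,275 units

Daily demand d = 69,400 / 250 = 277.600 units/day
Demand during lead time = 277.600 × 19 = 5,274.40
Reorder point = 5,274.40 → round up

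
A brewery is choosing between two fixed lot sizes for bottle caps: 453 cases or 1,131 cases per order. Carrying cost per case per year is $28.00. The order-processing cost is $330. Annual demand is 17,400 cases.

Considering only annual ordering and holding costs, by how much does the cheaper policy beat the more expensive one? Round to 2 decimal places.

TC(Q) = (D/Q)S + (Q/2)H
TC(453) = (17,400/453)×330 + (453/2)×28 = $19,017.50
TC(1,131) = (17,400/1,131)×330 + (1,131/2)×28 = $20,910.92
|ΔTC| = |$19,017.50 − $20,910.92| = $1,893.43

$1,893.43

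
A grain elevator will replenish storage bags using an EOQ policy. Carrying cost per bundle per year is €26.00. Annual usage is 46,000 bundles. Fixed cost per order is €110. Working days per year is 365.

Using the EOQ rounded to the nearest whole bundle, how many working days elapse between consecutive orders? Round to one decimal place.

5.0 days

Optimal lot size Q* = (2 × 46,000 × €110 / €26)^½ ≈ 623.88 → Q = 624 bundles
Cycle time = (working days × Q)/D = (365 × 624) / 46,000 = 4.951 days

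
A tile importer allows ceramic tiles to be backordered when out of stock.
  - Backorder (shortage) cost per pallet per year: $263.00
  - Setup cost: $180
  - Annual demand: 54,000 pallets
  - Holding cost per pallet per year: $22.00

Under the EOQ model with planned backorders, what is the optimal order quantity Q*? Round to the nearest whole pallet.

979 pallets

Basic EOQ = √(2·54,000·180/22) = 940.019
Backorder adjustment √((H+b)/b) = √((22+263)/263) = 1.0410
Q* = 940.019 × 1.0410 ≈ 978.55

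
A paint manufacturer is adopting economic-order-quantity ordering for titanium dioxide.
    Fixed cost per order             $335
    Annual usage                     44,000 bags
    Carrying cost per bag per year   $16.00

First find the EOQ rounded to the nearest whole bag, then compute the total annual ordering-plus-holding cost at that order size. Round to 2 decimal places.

$21,718.20

2DS/H = 2·44,000·335/16 = 1,842,500.00
EOQ = √1,842,500.00 ≈ 1,357.39 → Q = 1,357 bags
Orders/yr = 44,000/1,357 = 32.424; ordering cost = 32.424 × $335 = $10,862.20
Average inventory = 1,357/2 = 678.5; holding cost = 678.5 × $16 = $10,856.00
Total = $10,862.20 + $10,856.00 = $21,718.20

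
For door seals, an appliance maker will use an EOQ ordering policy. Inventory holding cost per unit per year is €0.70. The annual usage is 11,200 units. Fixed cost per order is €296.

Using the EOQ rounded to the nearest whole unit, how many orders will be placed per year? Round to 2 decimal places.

Optimal lot size Q* = (2 × 11,200 × €296 / €0.7)^½ ≈ 3,077.66 → Q = 3,078
Orders per year = D/Q = 11,200 / 3,078 = 3.639

3.64 orders per year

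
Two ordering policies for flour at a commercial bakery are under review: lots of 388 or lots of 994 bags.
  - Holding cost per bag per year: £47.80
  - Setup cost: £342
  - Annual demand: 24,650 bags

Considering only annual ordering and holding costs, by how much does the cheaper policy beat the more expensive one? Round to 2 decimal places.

£1,237.01

Annual cost at Q: ordering D·S/Q plus holding Q·H/2.
TC(388) = (24,650/388)×342 + (388/2)×47.8 = £31,000.78
TC(994) = (24,650/994)×342 + (994/2)×47.8 = £32,237.79
|ΔTC| = |£31,000.78 − £32,237.79| = £1,237.01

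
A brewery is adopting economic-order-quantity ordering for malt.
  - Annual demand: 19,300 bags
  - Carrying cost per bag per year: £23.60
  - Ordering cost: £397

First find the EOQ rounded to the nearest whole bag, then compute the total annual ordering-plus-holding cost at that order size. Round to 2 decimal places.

Optimal lot size Q* = (2 × 19,300 × £397 / £23.6)^½ ≈ 805.81 → Q = 806 bags
Ordering: D/Q × S = 19,300/806 × £397 = £9,506.33
Holding:  Q/2 × H = 806/2 × £23.6 = £9,510.80
Total = £9,506.33 + £9,510.80 = £19,017.13

£19,017.13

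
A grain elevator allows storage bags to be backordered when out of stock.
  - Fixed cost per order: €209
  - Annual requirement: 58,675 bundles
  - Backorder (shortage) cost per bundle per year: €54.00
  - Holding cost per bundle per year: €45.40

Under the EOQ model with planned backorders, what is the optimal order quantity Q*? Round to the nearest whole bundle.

Basic EOQ = √(2·58,675·209/45.4) = 734.999
Backorder adjustment √((H+b)/b) = √((45.4+54)/54) = 1.3567
Q* = 734.999 × 1.3567 ≈ 997.20

997 bundles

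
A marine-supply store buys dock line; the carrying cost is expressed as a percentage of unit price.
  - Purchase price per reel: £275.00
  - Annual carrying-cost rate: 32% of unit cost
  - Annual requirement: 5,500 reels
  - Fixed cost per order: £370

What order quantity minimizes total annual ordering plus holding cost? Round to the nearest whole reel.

215 reels

Carrying cost H = £275 × 32% = £88.0000/reel/yr
2DS/H = 2·5,500·370/88 = 46,250.00
EOQ = √46,250.00 ≈ 215.06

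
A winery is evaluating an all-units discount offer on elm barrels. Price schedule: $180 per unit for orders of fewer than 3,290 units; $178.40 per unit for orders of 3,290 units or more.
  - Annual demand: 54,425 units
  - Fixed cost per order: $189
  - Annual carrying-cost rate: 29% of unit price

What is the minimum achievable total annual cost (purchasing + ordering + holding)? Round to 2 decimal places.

H₁ = 29%×$180 = $52.2000;  H₂ = 29%×$178.40 = $51.7360
EOQ₁ = √(2×54,425×189/52.2000) = 627.78  (< 3,290, feasible at tier 1)
EOQ₂ = √(2×54,425×189/51.7360) = 630.59  (< 3,290 → use Q = 3,290 at tier-2 price)
TC(tier 1 (EOQ₁), Q≈627.8) = $9,829,270.30
TC(tier 2, Q≈3,290.0) = $9,797,652.26
Minimum at tier 2: $9,797,652.26

$9,797,652.26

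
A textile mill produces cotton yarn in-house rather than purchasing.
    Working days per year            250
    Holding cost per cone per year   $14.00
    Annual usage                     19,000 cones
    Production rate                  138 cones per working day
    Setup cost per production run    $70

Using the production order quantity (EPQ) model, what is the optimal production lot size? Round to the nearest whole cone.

650 cones

Daily demand d = 19,000/250 = 76.000; p = 138; 1 − d/p = 0.44928
EPQ = √(2DS / (H(1 − d/p)))
    = √(2 × 19,000 × 70 / (14 × 0.44928)) ≈ 650.31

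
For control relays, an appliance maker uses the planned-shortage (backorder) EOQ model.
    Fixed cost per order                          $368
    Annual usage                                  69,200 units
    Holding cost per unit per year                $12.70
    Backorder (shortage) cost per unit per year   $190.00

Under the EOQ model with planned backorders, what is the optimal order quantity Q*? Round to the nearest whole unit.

Q* = √(2DS/H) · √((H + b)/b)
   = √(2 × 69,200 × 368 / 12.7) · √((12.7 + 190) / 190)
   = 2,002.581 × 1.0329 ≈ 2,068.43

2,068 units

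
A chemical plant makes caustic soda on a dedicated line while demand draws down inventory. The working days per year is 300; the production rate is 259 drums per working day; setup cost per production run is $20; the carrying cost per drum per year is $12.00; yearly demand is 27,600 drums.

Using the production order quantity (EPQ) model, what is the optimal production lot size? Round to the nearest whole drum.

Daily demand d = 27,600/300 = 92.000; p = 259; 1 − d/p = 0.64479
EPQ = √(2DS / (H(1 − d/p)))
    = √(2 × 27,600 × 20 / (12 × 0.64479)) ≈ 377.73

378 drums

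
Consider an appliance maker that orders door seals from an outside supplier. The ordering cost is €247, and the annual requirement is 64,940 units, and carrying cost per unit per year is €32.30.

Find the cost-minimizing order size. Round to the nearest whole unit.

997 units

2DS/H = 2·64,940·247/32.3 = 993,200.00
EOQ = √993,200.00 ≈ 996.59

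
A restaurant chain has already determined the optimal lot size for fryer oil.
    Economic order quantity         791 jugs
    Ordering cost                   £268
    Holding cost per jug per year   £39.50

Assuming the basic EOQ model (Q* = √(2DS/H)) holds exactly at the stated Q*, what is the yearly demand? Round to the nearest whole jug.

46,109 jugs per year

Since Q* = (2DS/H)^½, squaring gives Q*²·H = 2DS.
D = Q²H / (2S) = 791² × 39.5 / (2 × 268) = 46,108.95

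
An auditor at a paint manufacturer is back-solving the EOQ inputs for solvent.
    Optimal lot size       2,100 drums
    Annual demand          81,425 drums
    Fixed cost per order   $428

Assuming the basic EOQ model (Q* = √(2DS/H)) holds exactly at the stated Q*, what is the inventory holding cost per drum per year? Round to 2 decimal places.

Since Q* = (2DS/H)^½, squaring gives Q*²·H = 2DS.
H = 2DS / Q² = 2 × 81,425 × 428 / 2,100² = 15.8049

$15.80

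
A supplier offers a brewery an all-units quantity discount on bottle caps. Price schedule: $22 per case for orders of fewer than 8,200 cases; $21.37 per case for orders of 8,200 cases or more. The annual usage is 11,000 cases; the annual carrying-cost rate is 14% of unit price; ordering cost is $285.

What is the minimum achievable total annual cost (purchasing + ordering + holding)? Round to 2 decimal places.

$246,394.50

H₁ = 14%×$22 = $3.0800;  H₂ = 14%×$21.37 = $2.9918
EOQ₁ = √(2×11,000×285/3.0800) = 1,426.78  (< 8,200, feasible at tier 1)
EOQ₂ = √(2×11,000×285/2.9918) = 1,447.66  (< 8,200 → use Q = 8,200 at tier-2 price)
TC(tier 1 (EOQ₁), Q≈1,426.8) = $246,394.50
TC(tier 2, Q≈8,200.0) = $247,718.70
Minimum at tier 1 (EOQ₁): $246,394.50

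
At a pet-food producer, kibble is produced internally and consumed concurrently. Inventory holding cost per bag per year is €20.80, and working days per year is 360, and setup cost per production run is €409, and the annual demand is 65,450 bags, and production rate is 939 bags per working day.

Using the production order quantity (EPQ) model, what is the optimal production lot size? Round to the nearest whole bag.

Daily demand d = 65,450/360 = 181.806; p = 939; 1 − d/p = 0.80638
EPQ = √(2DS / (H(1 − d/p)))
    = √(2 × 65,450 × 409 / (20.8 × 0.80638)) ≈ 1,786.61

1,787 bags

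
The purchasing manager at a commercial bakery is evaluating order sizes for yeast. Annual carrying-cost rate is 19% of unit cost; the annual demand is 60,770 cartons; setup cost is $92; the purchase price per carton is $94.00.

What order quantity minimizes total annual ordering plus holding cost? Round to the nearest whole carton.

H = i·C = 0.19 × $94 = $17.8600 per carton-year
EOQ = √(2DS/H) = √(2 × 60,770 × 92 / 17.86)
    = √(626,073.91) ≈ 791.25

791 cartons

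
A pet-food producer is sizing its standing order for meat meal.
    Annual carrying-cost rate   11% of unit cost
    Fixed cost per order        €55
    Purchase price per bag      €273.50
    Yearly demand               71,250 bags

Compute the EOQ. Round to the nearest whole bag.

Carrying cost H = €273.5 × 11% = €30.0850/bag/yr
Q* = √(2·D·S / H) = √(2·71,250·55 / 30.085) = √260,511.9 ≈ 510.40

510 bags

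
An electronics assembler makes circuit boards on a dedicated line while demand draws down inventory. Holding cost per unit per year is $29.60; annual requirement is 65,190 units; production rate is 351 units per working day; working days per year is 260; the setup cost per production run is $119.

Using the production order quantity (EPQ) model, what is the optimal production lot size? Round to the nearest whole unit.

d = 65,190/260 = 250.7308 units/day;  effective holding cost H(1 − d/p) = 29.6·(1 − 250.7308/351) = 8.45575
Q* = √(2DS / H_eff) = √(2·65,190·119 / 8.45575) ≈ 1,354.57

1,355 units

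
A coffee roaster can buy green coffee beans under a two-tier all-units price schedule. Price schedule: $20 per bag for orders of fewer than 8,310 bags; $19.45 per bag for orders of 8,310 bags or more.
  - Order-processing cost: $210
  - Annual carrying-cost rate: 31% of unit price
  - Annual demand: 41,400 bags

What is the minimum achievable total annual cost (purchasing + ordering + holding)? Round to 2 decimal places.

H₁ = 31%×$20 = $6.2000;  H₂ = 31%×$19.45 = $6.0295
EOQ₁ = √(2×41,400×210/6.2000) = 1,674.67  (< 8,310, feasible at tier 1)
EOQ₂ = √(2×41,400×210/6.0295) = 1,698.18  (< 8,310 → use Q = 8,310 at tier-2 price)
TC(tier 1 (EOQ₁), Q≈1,674.7) = $838,382.95
TC(tier 2, Q≈8,310.0) = $831,328.78
Minimum at tier 2: $831,328.78

$831,328.78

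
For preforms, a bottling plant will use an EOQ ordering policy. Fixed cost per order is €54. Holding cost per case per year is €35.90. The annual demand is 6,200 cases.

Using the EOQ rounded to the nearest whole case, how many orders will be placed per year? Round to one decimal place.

45.3 orders per year

Q* = √(2·D·S / H) = √(2·6,200·54 / 35.9) = √18,651.8 ≈ 136.57 → Q = 137
Orders per year = D/Q = 6,200 / 137 = 45.255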